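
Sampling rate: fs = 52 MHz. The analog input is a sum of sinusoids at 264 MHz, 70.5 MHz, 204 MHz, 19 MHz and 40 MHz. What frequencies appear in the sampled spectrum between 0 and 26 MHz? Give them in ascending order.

fs/2 = 26 MHz.
264 MHz mod fs = 4 MHz.
4 MHz ≤ fs/2 = 26 MHz, appears at 4 MHz.
70.5 MHz mod fs = 18.5 MHz.
18.5 MHz ≤ fs/2 = 26 MHz, appears at 18.5 MHz.
204 MHz mod fs = 48 MHz.
48 MHz > fs/2 = 26 MHz, folds to fs − 48 MHz = 4 MHz.
19 MHz ≤ fs/2 = 26 MHz, passes unchanged.
40 MHz > fs/2 = 26 MHz, folds to fs − 40 MHz = 12 MHz.
Distinct values: {4 MHz, 12 MHz, 18.5 MHz, 19 MHz}.

4 MHz, 12 MHz, 18.5 MHz, 19 MHz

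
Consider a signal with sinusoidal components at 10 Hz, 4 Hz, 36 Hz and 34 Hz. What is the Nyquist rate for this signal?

Highest-frequency component: 36 Hz.
Nyquist rate = 2 × 36 Hz = 72 Hz.

72 Hz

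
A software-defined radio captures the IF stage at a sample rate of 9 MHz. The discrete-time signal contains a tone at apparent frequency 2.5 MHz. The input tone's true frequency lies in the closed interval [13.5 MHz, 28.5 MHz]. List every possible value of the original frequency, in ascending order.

15.5 MHz, 20.5 MHz, 24.5 MHz

Frequencies that alias to 2.5 MHz are k·fs ± 2.5 MHz for integer k ≥ 0.
k=0: 2.5 MHz.
k=1: 6.5 MHz, 11.5 MHz.
k=2: 15.5 MHz, 20.5 MHz.
k=3: 24.5 MHz, 29.5 MHz.
k=4: 33.5 MHz, 38.5 MHz.
Within [13.5 MHz, 28.5 MHz]: 15.5 MHz, 20.5 MHz, 24.5 MHz.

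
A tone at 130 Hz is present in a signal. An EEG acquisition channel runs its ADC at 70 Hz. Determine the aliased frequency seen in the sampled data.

130 Hz mod fs = 60 Hz.
60 Hz > fs/2 = 35 Hz, folds to fs − 60 Hz = 10 Hz.

10 Hz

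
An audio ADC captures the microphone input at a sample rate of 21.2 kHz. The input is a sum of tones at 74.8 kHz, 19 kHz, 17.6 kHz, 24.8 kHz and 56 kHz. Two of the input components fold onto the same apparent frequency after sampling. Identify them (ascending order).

17.6 kHz, 24.8 kHz

fs/2 = 10.6 kHz.
74.8 kHz mod fs = 11.2 kHz.
11.2 kHz > fs/2 = 10.6 kHz, folds to fs − 11.2 kHz = 10 kHz.
19 kHz > fs/2 = 10.6 kHz, folds to fs − 19 kHz = 2.2 kHz.
17.6 kHz > fs/2 = 10.6 kHz, folds to fs − 17.6 kHz = 3.6 kHz.
24.8 kHz mod fs = 3.6 kHz.
3.6 kHz ≤ fs/2 = 10.6 kHz, appears at 3.6 kHz.
56 kHz mod fs = 13.6 kHz.
13.6 kHz > fs/2 = 10.6 kHz, folds to fs − 13.6 kHz = 7.6 kHz.
17.6 kHz and 24.8 kHz both map to 3.6 kHz.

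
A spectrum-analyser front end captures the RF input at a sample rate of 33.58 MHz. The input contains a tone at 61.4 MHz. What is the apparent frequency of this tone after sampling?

5.76 MHz

61.4 MHz mod fs = 27.82 MHz.
27.82 MHz > fs/2 = 16.79 MHz, folds to fs − 27.82 MHz = 5.76 MHz.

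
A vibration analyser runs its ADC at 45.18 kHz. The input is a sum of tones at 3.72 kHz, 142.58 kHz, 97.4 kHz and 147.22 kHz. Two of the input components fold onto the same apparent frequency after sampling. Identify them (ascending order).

fs/2 = 22.59 kHz.
3.72 kHz ≤ fs/2 = 22.59 kHz, passes unchanged.
142.58 kHz mod fs = 7.04 kHz.
7.04 kHz ≤ fs/2 = 22.59 kHz, appears at 7.04 kHz.
97.4 kHz mod fs = 7.04 kHz.
7.04 kHz ≤ fs/2 = 22.59 kHz, appears at 7.04 kHz.
147.22 kHz mod fs = 11.68 kHz.
11.68 kHz ≤ fs/2 = 22.59 kHz, appears at 11.68 kHz.
97.4 kHz and 142.58 kHz both map to 7.04 kHz.

97.4 kHz, 142.58 kHz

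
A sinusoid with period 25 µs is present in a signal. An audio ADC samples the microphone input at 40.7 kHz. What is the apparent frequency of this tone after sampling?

T = 25 µs → f = 1/T = 40 kHz.
40 kHz > fs/2 = 20.35 kHz, folds to fs − 40 kHz = 0.7 kHz.

0.7 kHz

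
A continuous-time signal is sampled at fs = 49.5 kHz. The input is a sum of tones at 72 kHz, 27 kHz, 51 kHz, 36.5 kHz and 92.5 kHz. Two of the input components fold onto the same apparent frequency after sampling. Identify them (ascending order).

27 kHz, 72 kHz

fs/2 = 24.75 kHz.
72 kHz mod fs = 22.5 kHz.
22.5 kHz ≤ fs/2 = 24.75 kHz, appears at 22.5 kHz.
27 kHz > fs/2 = 24.75 kHz, folds to fs − 27 kHz = 22.5 kHz.
51 kHz mod fs = 1.5 kHz.
1.5 kHz ≤ fs/2 = 24.75 kHz, appears at 1.5 kHz.
36.5 kHz > fs/2 = 24.75 kHz, folds to fs − 36.5 kHz = 13 kHz.
92.5 kHz mod fs = 43 kHz.
43 kHz > fs/2 = 24.75 kHz, folds to fs − 43 kHz = 6.5 kHz.
27 kHz and 72 kHz both map to 22.5 kHz.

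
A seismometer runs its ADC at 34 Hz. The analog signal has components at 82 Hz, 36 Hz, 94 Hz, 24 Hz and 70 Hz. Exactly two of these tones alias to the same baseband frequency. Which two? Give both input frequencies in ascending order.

36 Hz, 70 Hz

fs/2 = 17 Hz.
82 Hz mod fs = 14 Hz.
14 Hz ≤ fs/2 = 17 Hz, appears at 14 Hz.
36 Hz mod fs = 2 Hz.
2 Hz ≤ fs/2 = 17 Hz, appears at 2 Hz.
94 Hz mod fs = 26 Hz.
26 Hz > fs/2 = 17 Hz, folds to fs − 26 Hz = 8 Hz.
24 Hz > fs/2 = 17 Hz, folds to fs − 24 Hz = 10 Hz.
70 Hz mod fs = 2 Hz.
2 Hz ≤ fs/2 = 17 Hz, appears at 2 Hz.
36 Hz and 70 Hz both map to 2 Hz.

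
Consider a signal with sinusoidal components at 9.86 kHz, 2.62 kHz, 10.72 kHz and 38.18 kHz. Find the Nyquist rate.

Highest-frequency component: 38.18 kHz.
Nyquist rate = 2 × 38.18 kHz = 76.36 kHz.

76.36 kHz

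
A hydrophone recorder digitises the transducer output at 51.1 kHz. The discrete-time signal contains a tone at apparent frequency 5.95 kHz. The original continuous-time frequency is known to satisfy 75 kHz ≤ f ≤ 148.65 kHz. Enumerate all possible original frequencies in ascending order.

Frequencies that alias to 5.95 kHz are k·fs ± 5.95 kHz for integer k ≥ 0.
k=0: 5.95 kHz.
k=1: 45.15 kHz, 57.05 kHz.
k=2: 96.25 kHz, 108.15 kHz.
k=3: 147.35 kHz, 159.25 kHz.
k=4: 198.45 kHz, 210.35 kHz.
Within [75 kHz, 148.65 kHz]: 96.25 kHz, 108.15 kHz, 147.35 kHz.

96.25 kHz, 108.15 kHz, 147.35 kHz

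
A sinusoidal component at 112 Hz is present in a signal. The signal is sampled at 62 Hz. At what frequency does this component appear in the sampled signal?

12 Hz

112 Hz mod fs = 50 Hz.
50 Hz > fs/2 = 31 Hz, folds to fs − 50 Hz = 12 Hz.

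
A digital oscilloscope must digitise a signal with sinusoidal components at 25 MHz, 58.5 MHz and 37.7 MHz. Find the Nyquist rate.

Highest-frequency component: 58.5 MHz.
Nyquist rate = 2 × 58.5 MHz = 117 MHz.

117 MHz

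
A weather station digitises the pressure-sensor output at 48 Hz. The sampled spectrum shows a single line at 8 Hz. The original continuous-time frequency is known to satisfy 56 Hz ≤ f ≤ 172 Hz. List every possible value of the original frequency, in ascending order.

Frequencies that alias to 8 Hz are k·fs ± 8 Hz for integer k ≥ 0.
k=0: 8 Hz.
k=1: 40 Hz, 56 Hz.
k=2: 88 Hz, 104 Hz.
k=3: 136 Hz, 152 Hz.
k=4: 184 Hz, 200 Hz.
Within [56 Hz, 172 Hz]: 56 Hz, 88 Hz, 104 Hz, 136 Hz, 152 Hz.

56 Hz, 88 Hz, 104 Hz, 136 Hz, 152 Hz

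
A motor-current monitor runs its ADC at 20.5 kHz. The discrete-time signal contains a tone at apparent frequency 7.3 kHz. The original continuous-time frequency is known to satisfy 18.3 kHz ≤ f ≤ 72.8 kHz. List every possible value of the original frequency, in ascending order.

Frequencies that alias to 7.3 kHz are k·fs ± 7.3 kHz for integer k ≥ 0.
k=0: 7.3 kHz.
k=1: 13.2 kHz, 27.8 kHz.
k=2: 33.7 kHz, 48.3 kHz.
k=3: 54.2 kHz, 68.8 kHz.
k=4: 74.7 kHz, 89.3 kHz.
Within [18.3 kHz, 72.8 kHz]: 27.8 kHz, 33.7 kHz, 48.3 kHz, 54.2 kHz, 68.8 kHz.

27.8 kHz, 33.7 kHz, 48.3 kHz, 54.2 kHz, 68.8 kHz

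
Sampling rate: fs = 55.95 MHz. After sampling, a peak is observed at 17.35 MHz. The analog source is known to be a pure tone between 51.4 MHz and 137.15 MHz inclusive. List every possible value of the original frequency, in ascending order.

Frequencies that alias to 17.35 MHz are k·fs ± 17.35 MHz for integer k ≥ 0.
k=0: 17.35 MHz.
k=1: 38.6 MHz, 73.3 MHz.
k=2: 94.55 MHz, 129.25 MHz.
k=3: 150.5 MHz, 185.2 MHz.
Within [51.4 MHz, 137.15 MHz]: 73.3 MHz, 94.55 MHz, 129.25 MHz.

73.3 MHz, 94.55 MHz, 129.25 MHz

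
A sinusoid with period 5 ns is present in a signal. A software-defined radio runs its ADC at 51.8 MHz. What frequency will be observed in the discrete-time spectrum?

7.2 MHz

T = 5 ns → f = 1/T = 200 MHz.
200 MHz mod fs = 44.6 MHz.
44.6 MHz > fs/2 = 25.9 MHz, folds to fs − 44.6 MHz = 7.2 MHz.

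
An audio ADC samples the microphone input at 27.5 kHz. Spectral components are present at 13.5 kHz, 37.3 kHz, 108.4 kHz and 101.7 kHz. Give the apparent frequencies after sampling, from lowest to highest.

1.6 kHz, 8.3 kHz, 9.8 kHz, 13.5 kHz

fs/2 = 13.75 kHz.
13.5 kHz ≤ fs/2 = 13.75 kHz, passes unchanged.
37.3 kHz mod fs = 9.8 kHz.
9.8 kHz ≤ fs/2 = 13.75 kHz, appears at 9.8 kHz.
108.4 kHz mod fs = 25.9 kHz.
25.9 kHz > fs/2 = 13.75 kHz, folds to fs − 25.9 kHz = 1.6 kHz.
101.7 kHz mod fs = 19.2 kHz.
19.2 kHz > fs/2 = 13.75 kHz, folds to fs − 19.2 kHz = 8.3 kHz.
Distinct values: {1.6 kHz, 8.3 kHz, 9.8 kHz, 13.5 kHz}.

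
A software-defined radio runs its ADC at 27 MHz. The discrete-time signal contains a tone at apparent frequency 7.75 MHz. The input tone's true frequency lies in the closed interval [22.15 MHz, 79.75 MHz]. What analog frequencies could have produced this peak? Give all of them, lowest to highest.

Frequencies that alias to 7.75 MHz are k·fs ± 7.75 MHz for integer k ≥ 0.
k=0: 7.75 MHz.
k=1: 19.25 MHz, 34.75 MHz.
k=2: 46.25 MHz, 61.75 MHz.
k=3: 73.25 MHz, 88.75 MHz.
k=4: 100.25 MHz, 115.75 MHz.
Within [22.15 MHz, 79.75 MHz]: 34.75 MHz, 46.25 MHz, 61.75 MHz, 73.25 MHz.

34.75 MHz, 46.25 MHz, 61.75 MHz, 73.25 MHz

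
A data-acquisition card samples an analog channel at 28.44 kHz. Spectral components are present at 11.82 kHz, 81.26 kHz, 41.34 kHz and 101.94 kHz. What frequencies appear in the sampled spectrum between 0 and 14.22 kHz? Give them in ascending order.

4.06 kHz, 11.82 kHz, 12.9 kHz

fs/2 = 14.22 kHz.
11.82 kHz ≤ fs/2 = 14.22 kHz, passes unchanged.
81.26 kHz mod fs = 24.38 kHz.
24.38 kHz > fs/2 = 14.22 kHz, folds to fs − 24.38 kHz = 4.06 kHz.
41.34 kHz mod fs = 12.9 kHz.
12.9 kHz ≤ fs/2 = 14.22 kHz, appears at 12.9 kHz.
101.94 kHz mod fs = 16.62 kHz.
16.62 kHz > fs/2 = 14.22 kHz, folds to fs − 16.62 kHz = 11.82 kHz.
Distinct values: {4.06 kHz, 11.82 kHz, 12.9 kHz}.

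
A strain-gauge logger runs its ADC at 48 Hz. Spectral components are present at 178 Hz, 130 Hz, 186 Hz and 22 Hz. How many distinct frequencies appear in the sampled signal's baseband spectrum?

3

fs/2 = 24 Hz.
178 Hz mod fs = 34 Hz.
34 Hz > fs/2 = 24 Hz, folds to fs − 34 Hz = 14 Hz.
130 Hz mod fs = 34 Hz.
34 Hz > fs/2 = 24 Hz, folds to fs − 34 Hz = 14 Hz.
186 Hz mod fs = 42 Hz.
42 Hz > fs/2 = 24 Hz, folds to fs − 42 Hz = 6 Hz.
22 Hz ≤ fs/2 = 24 Hz, passes unchanged.
Distinct values: {6 Hz, 14 Hz, 22 Hz} → 3.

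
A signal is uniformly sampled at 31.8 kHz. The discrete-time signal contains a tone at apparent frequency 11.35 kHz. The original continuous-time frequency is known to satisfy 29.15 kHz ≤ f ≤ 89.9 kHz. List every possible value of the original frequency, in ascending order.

43.15 kHz, 52.25 kHz, 74.95 kHz, 84.05 kHz

Frequencies that alias to 11.35 kHz are k·fs ± 11.35 kHz for integer k ≥ 0.
k=0: 11.35 kHz.
k=1: 20.45 kHz, 43.15 kHz.
k=2: 52.25 kHz, 74.95 kHz.
k=3: 84.05 kHz, 106.75 kHz.
k=4: 115.85 kHz, 138.55 kHz.
Within [29.15 kHz, 89.9 kHz]: 43.15 kHz, 52.25 kHz, 74.95 kHz, 84.05 kHz.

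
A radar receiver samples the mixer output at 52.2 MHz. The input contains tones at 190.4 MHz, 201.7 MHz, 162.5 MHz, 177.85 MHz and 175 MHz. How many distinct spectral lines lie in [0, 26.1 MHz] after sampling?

4

fs/2 = 26.1 MHz.
190.4 MHz mod fs = 33.8 MHz.
33.8 MHz > fs/2 = 26.1 MHz, folds to fs − 33.8 MHz = 18.4 MHz.
201.7 MHz mod fs = 45.1 MHz.
45.1 MHz > fs/2 = 26.1 MHz, folds to fs − 45.1 MHz = 7.1 MHz.
162.5 MHz mod fs = 5.9 MHz.
5.9 MHz ≤ fs/2 = 26.1 MHz, appears at 5.9 MHz.
177.85 MHz mod fs = 21.25 MHz.
21.25 MHz ≤ fs/2 = 26.1 MHz, appears at 21.25 MHz.
175 MHz mod fs = 18.4 MHz.
18.4 MHz ≤ fs/2 = 26.1 MHz, appears at 18.4 MHz.
Distinct values: {5.9 MHz, 7.1 MHz, 18.4 MHz, 21.25 MHz} → 4.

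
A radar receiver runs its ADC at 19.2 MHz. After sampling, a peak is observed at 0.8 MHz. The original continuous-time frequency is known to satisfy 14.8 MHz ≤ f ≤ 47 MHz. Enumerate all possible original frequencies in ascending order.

Frequencies that alias to 0.8 MHz are k·fs ± 0.8 MHz for integer k ≥ 0.
k=0: 0.8 MHz.
k=1: 18.4 MHz, 20 MHz.
k=2: 37.6 MHz, 39.2 MHz.
k=3: 56.8 MHz, 58.4 MHz.
Within [14.8 MHz, 47 MHz]: 18.4 MHz, 20 MHz, 37.6 MHz, 39.2 MHz.

18.4 MHz, 20 MHz, 37.6 MHz, 39.2 MHz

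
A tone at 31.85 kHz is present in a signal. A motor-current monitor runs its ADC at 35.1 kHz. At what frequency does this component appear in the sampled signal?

3.25 kHz

31.85 kHz > fs/2 = 17.55 kHz, folds to fs − 31.85 kHz = 3.25 kHz.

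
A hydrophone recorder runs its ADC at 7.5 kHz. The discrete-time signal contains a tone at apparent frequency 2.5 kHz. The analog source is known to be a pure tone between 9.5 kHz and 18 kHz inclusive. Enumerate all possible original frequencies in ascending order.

Frequencies that alias to 2.5 kHz are k·fs ± 2.5 kHz for integer k ≥ 0.
k=0: 2.5 kHz.
k=1: 5 kHz, 10 kHz.
k=2: 12.5 kHz, 17.5 kHz.
k=3: 20 kHz, 25 kHz.
Within [9.5 kHz, 18 kHz]: 10 kHz, 12.5 kHz, 17.5 kHz.

10 kHz, 12.5 kHz, 17.5 kHz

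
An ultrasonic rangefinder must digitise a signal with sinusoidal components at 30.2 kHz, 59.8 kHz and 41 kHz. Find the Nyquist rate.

Highest-frequency component: 59.8 kHz.
Nyquist rate = 2 × 59.8 kHz = 119.6 kHz.

119.6 kHz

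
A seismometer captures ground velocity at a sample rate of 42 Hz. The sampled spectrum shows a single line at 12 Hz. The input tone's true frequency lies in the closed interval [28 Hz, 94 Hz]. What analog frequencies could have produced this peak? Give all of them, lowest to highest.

Frequencies that alias to 12 Hz are k·fs ± 12 Hz for integer k ≥ 0.
k=0: 12 Hz.
k=1: 30 Hz, 54 Hz.
k=2: 72 Hz, 96 Hz.
k=3: 114 Hz, 138 Hz.
Within [28 Hz, 94 Hz]: 30 Hz, 54 Hz, 72 Hz.

30 Hz, 54 Hz, 72 Hz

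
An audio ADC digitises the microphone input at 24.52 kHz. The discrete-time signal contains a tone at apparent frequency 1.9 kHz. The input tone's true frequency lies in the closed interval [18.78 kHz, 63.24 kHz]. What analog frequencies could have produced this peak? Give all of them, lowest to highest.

22.62 kHz, 26.42 kHz, 47.14 kHz, 50.94 kHz

Frequencies that alias to 1.9 kHz are k·fs ± 1.9 kHz for integer k ≥ 0.
k=0: 1.9 kHz.
k=1: 22.62 kHz, 26.42 kHz.
k=2: 47.14 kHz, 50.94 kHz.
k=3: 71.66 kHz, 75.46 kHz.
Within [18.78 kHz, 63.24 kHz]: 22.62 kHz, 26.42 kHz, 47.14 kHz, 50.94 kHz.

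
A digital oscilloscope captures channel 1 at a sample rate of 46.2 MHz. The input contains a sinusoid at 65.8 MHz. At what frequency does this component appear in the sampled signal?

19.6 MHz

65.8 MHz mod fs = 19.6 MHz.
19.6 MHz ≤ fs/2 = 23.1 MHz, appears at 19.6 MHz.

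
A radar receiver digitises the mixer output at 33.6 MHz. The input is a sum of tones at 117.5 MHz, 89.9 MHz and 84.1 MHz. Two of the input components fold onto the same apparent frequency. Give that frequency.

16.7 MHz

fs/2 = 16.8 MHz.
117.5 MHz mod fs = 16.7 MHz.
16.7 MHz ≤ fs/2 = 16.8 MHz, appears at 16.7 MHz.
89.9 MHz mod fs = 22.7 MHz.
22.7 MHz > fs/2 = 16.8 MHz, folds to fs − 22.7 MHz = 10.9 MHz.
84.1 MHz mod fs = 16.9 MHz.
16.9 MHz > fs/2 = 16.8 MHz, folds to fs − 16.9 MHz = 16.7 MHz.
84.1 MHz and 117.5 MHz both map to 16.7 MHz.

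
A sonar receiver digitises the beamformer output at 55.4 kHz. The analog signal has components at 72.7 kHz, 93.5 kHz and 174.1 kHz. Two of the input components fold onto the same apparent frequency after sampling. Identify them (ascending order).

fs/2 = 27.7 kHz.
72.7 kHz mod fs = 17.3 kHz.
17.3 kHz ≤ fs/2 = 27.7 kHz, appears at 17.3 kHz.
93.5 kHz mod fs = 38.1 kHz.
38.1 kHz > fs/2 = 27.7 kHz, folds to fs − 38.1 kHz = 17.3 kHz.
174.1 kHz mod fs = 7.9 kHz.
7.9 kHz ≤ fs/2 = 27.7 kHz, appears at 7.9 kHz.
72.7 kHz and 93.5 kHz both map to 17.3 kHz.

72.7 kHz, 93.5 kHz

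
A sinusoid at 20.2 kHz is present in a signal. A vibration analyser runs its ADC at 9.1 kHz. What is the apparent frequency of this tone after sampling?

20.2 kHz mod fs = 2 kHz.
2 kHz ≤ fs/2 = 4.55 kHz, appears at 2 kHz.

2 kHz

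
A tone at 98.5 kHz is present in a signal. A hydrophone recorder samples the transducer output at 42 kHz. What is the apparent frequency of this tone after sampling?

14.5 kHz

98.5 kHz mod fs = 14.5 kHz.
14.5 kHz ≤ fs/2 = 21 kHz, appears at 14.5 kHz.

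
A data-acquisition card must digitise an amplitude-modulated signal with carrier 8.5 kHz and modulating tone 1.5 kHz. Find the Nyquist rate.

AM sidebands sit at fc ± fm = 7 kHz and 10 kHz.
Highest-frequency component: 10 kHz.
Nyquist rate = 2 × 10 kHz = 20 kHz.

20 kHz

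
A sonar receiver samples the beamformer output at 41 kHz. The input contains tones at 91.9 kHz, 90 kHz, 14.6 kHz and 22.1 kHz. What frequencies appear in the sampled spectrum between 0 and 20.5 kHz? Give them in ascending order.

fs/2 = 20.5 kHz.
91.9 kHz mod fs = 9.9 kHz.
9.9 kHz ≤ fs/2 = 20.5 kHz, appears at 9.9 kHz.
90 kHz mod fs = 8 kHz.
8 kHz ≤ fs/2 = 20.5 kHz, appears at 8 kHz.
14.6 kHz ≤ fs/2 = 20.5 kHz, passes unchanged.
22.1 kHz > fs/2 = 20.5 kHz, folds to fs − 22.1 kHz = 18.9 kHz.
Distinct values: {8 kHz, 9.9 kHz, 14.6 kHz, 18.9 kHz}.

8 kHz, 9.9 kHz, 14.6 kHz, 18.9 kHz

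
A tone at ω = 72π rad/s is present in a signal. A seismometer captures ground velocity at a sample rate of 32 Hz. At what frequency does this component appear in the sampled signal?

ω = 72π rad/s → f = ω/(2π) = 36 Hz.
36 Hz mod fs = 4 Hz.
4 Hz ≤ fs/2 = 16 Hz, appears at 4 Hz.

4 Hz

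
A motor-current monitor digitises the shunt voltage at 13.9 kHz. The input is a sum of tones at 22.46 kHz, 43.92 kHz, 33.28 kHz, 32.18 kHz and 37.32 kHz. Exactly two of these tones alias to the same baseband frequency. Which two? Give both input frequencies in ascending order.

fs/2 = 6.95 kHz.
22.46 kHz mod fs = 8.56 kHz.
8.56 kHz > fs/2 = 6.95 kHz, folds to fs − 8.56 kHz = 5.34 kHz.
43.92 kHz mod fs = 2.22 kHz.
2.22 kHz ≤ fs/2 = 6.95 kHz, appears at 2.22 kHz.
33.28 kHz mod fs = 5.48 kHz.
5.48 kHz ≤ fs/2 = 6.95 kHz, appears at 5.48 kHz.
32.18 kHz mod fs = 4.38 kHz.
4.38 kHz ≤ fs/2 = 6.95 kHz, appears at 4.38 kHz.
37.32 kHz mod fs = 9.52 kHz.
9.52 kHz > fs/2 = 6.95 kHz, folds to fs − 9.52 kHz = 4.38 kHz.
32.18 kHz and 37.32 kHz both map to 4.38 kHz.

32.18 kHz, 37.32 kHz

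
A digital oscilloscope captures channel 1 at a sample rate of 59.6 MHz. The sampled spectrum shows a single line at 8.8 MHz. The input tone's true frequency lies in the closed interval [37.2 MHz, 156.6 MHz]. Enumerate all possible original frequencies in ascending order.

50.8 MHz, 68.4 MHz, 110.4 MHz, 128 MHz

Frequencies that alias to 8.8 MHz are k·fs ± 8.8 MHz for integer k ≥ 0.
k=0: 8.8 MHz.
k=1: 50.8 MHz, 68.4 MHz.
k=2: 110.4 MHz, 128 MHz.
k=3: 170 MHz, 187.6 MHz.
Within [37.2 MHz, 156.6 MHz]: 50.8 MHz, 68.4 MHz, 110.4 MHz, 128 MHz.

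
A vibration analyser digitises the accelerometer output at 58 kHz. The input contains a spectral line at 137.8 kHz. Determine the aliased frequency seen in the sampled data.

137.8 kHz mod fs = 21.8 kHz.
21.8 kHz ≤ fs/2 = 29 kHz, appears at 21.8 kHz.

21.8 kHz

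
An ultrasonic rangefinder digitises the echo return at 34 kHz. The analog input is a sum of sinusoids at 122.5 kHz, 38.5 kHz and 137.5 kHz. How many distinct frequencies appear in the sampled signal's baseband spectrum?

fs/2 = 17 kHz.
122.5 kHz mod fs = 20.5 kHz.
20.5 kHz > fs/2 = 17 kHz, folds to fs − 20.5 kHz = 13.5 kHz.
38.5 kHz mod fs = 4.5 kHz.
4.5 kHz ≤ fs/2 = 17 kHz, appears at 4.5 kHz.
137.5 kHz mod fs = 1.5 kHz.
1.5 kHz ≤ fs/2 = 17 kHz, appears at 1.5 kHz.
Distinct values: {1.5 kHz, 4.5 kHz, 13.5 kHz} → 3.

3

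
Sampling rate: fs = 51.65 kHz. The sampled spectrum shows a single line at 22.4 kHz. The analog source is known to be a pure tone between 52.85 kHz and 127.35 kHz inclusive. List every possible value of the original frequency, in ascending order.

Frequencies that alias to 22.4 kHz are k·fs ± 22.4 kHz for integer k ≥ 0.
k=0: 22.4 kHz.
k=1: 29.25 kHz, 74.05 kHz.
k=2: 80.9 kHz, 125.7 kHz.
k=3: 132.55 kHz, 177.35 kHz.
Within [52.85 kHz, 127.35 kHz]: 74.05 kHz, 80.9 kHz, 125.7 kHz.

74.05 kHz, 80.9 kHz, 125.7 kHz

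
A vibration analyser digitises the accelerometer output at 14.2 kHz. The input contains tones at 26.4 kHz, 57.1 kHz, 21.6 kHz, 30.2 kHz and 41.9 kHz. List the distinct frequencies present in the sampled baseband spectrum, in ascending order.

0.3 kHz, 0.7 kHz, 1.8 kHz, 2 kHz, 6.8 kHz

fs/2 = 7.1 kHz.
26.4 kHz mod fs = 12.2 kHz.
12.2 kHz > fs/2 = 7.1 kHz, folds to fs − 12.2 kHz = 2 kHz.
57.1 kHz mod fs = 0.3 kHz.
0.3 kHz ≤ fs/2 = 7.1 kHz, appears at 0.3 kHz.
21.6 kHz mod fs = 7.4 kHz.
7.4 kHz > fs/2 = 7.1 kHz, folds to fs − 7.4 kHz = 6.8 kHz.
30.2 kHz mod fs = 1.8 kHz.
1.8 kHz ≤ fs/2 = 7.1 kHz, appears at 1.8 kHz.
41.9 kHz mod fs = 13.5 kHz.
13.5 kHz > fs/2 = 7.1 kHz, folds to fs − 13.5 kHz = 0.7 kHz.
Distinct values: {0.3 kHz, 0.7 kHz, 1.8 kHz, 2 kHz, 6.8 kHz}.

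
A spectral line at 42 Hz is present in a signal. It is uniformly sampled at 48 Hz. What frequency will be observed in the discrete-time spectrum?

42 Hz > fs/2 = 24 Hz, folds to fs − 42 Hz = 6 Hz.

6 Hz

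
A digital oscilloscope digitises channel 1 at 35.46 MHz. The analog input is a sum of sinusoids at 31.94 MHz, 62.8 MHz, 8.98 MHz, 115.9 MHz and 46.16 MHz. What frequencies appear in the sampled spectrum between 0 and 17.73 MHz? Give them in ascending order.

3.52 MHz, 8.12 MHz, 8.98 MHz, 9.52 MHz, 10.7 MHz

fs/2 = 17.73 MHz.
31.94 MHz > fs/2 = 17.73 MHz, folds to fs − 31.94 MHz = 3.52 MHz.
62.8 MHz mod fs = 27.34 MHz.
27.34 MHz > fs/2 = 17.73 MHz, folds to fs − 27.34 MHz = 8.12 MHz.
8.98 MHz ≤ fs/2 = 17.73 MHz, passes unchanged.
115.9 MHz mod fs = 9.52 MHz.
9.52 MHz ≤ fs/2 = 17.73 MHz, appears at 9.52 MHz.
46.16 MHz mod fs = 10.7 MHz.
10.7 MHz ≤ fs/2 = 17.73 MHz, appears at 10.7 MHz.
Distinct values: {3.52 MHz, 8.12 MHz, 8.98 MHz, 9.52 MHz, 10.7 MHz}.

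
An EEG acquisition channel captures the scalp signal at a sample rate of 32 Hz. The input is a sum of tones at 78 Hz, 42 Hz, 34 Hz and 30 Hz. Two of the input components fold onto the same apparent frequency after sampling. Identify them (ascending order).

fs/2 = 16 Hz.
78 Hz mod fs = 14 Hz.
14 Hz ≤ fs/2 = 16 Hz, appears at 14 Hz.
42 Hz mod fs = 10 Hz.
10 Hz ≤ fs/2 = 16 Hz, appears at 10 Hz.
34 Hz mod fs = 2 Hz.
2 Hz ≤ fs/2 = 16 Hz, appears at 2 Hz.
30 Hz > fs/2 = 16 Hz, folds to fs − 30 Hz = 2 Hz.
30 Hz and 34 Hz both map to 2 Hz.

30 Hz, 34 Hz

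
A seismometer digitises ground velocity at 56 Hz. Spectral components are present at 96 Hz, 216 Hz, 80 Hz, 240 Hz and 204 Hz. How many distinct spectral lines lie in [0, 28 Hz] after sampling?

4

fs/2 = 28 Hz.
96 Hz mod fs = 40 Hz.
40 Hz > fs/2 = 28 Hz, folds to fs − 40 Hz = 16 Hz.
216 Hz mod fs = 48 Hz.
48 Hz > fs/2 = 28 Hz, folds to fs − 48 Hz = 8 Hz.
80 Hz mod fs = 24 Hz.
24 Hz ≤ fs/2 = 28 Hz, appears at 24 Hz.
240 Hz mod fs = 16 Hz.
16 Hz ≤ fs/2 = 28 Hz, appears at 16 Hz.
204 Hz mod fs = 36 Hz.
36 Hz > fs/2 = 28 Hz, folds to fs − 36 Hz = 20 Hz.
Distinct values: {8 Hz, 16 Hz, 20 Hz, 24 Hz} → 4.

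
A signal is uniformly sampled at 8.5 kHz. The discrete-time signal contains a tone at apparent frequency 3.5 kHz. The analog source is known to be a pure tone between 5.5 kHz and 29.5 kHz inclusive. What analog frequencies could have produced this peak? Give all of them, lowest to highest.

12 kHz, 13.5 kHz, 20.5 kHz, 22 kHz, 29 kHz

Frequencies that alias to 3.5 kHz are k·fs ± 3.5 kHz for integer k ≥ 0.
k=0: 3.5 kHz.
k=1: 5 kHz, 12 kHz.
k=2: 13.5 kHz, 20.5 kHz.
k=3: 22 kHz, 29 kHz.
k=4: 30.5 kHz, 37.5 kHz.
Within [5.5 kHz, 29.5 kHz]: 12 kHz, 13.5 kHz, 20.5 kHz, 22 kHz, 29 kHz.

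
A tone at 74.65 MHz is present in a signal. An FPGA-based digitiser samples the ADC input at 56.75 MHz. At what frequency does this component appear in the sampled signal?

17.9 MHz

74.65 MHz mod fs = 17.9 MHz.
17.9 MHz ≤ fs/2 = 28.375 MHz, appears at 17.9 MHz.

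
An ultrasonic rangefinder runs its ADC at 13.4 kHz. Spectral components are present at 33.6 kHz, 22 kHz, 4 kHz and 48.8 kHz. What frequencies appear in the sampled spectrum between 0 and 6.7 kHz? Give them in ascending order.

fs/2 = 6.7 kHz.
33.6 kHz mod fs = 6.8 kHz.
6.8 kHz > fs/2 = 6.7 kHz, folds to fs − 6.8 kHz = 6.6 kHz.
22 kHz mod fs = 8.6 kHz.
8.6 kHz > fs/2 = 6.7 kHz, folds to fs − 8.6 kHz = 4.8 kHz.
4 kHz ≤ fs/2 = 6.7 kHz, passes unchanged.
48.8 kHz mod fs = 8.6 kHz.
8.6 kHz > fs/2 = 6.7 kHz, folds to fs − 8.6 kHz = 4.8 kHz.
Distinct values: {4 kHz, 4.8 kHz, 6.6 kHz}.

4 kHz, 4.8 kHz, 6.6 kHz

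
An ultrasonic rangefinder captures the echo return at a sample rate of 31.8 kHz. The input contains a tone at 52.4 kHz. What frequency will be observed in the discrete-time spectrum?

52.4 kHz mod fs = 20.6 kHz.
20.6 kHz > fs/2 = 15.9 kHz, folds to fs − 20.6 kHz = 11.2 kHz.

11.2 kHz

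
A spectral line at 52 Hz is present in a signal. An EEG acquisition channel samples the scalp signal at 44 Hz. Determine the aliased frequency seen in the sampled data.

52 Hz mod fs = 8 Hz.
8 Hz ≤ fs/2 = 22 Hz, appears at 8 Hz.

8 Hz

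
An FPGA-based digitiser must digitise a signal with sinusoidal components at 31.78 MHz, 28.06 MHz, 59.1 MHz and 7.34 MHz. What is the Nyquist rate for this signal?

118.2 MHz

Highest-frequency component: 59.1 MHz.
Nyquist rate = 2 × 59.1 MHz = 118.2 MHz.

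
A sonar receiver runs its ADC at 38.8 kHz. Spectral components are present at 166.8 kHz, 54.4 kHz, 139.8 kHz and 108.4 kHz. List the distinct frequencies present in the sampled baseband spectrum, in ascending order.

8 kHz, 11.6 kHz, 15.4 kHz, 15.6 kHz

fs/2 = 19.4 kHz.
166.8 kHz mod fs = 11.6 kHz.
11.6 kHz ≤ fs/2 = 19.4 kHz, appears at 11.6 kHz.
54.4 kHz mod fs = 15.6 kHz.
15.6 kHz ≤ fs/2 = 19.4 kHz, appears at 15.6 kHz.
139.8 kHz mod fs = 23.4 kHz.
23.4 kHz > fs/2 = 19.4 kHz, folds to fs − 23.4 kHz = 15.4 kHz.
108.4 kHz mod fs = 30.8 kHz.
30.8 kHz > fs/2 = 19.4 kHz, folds to fs − 30.8 kHz = 8 kHz.
Distinct values: {8 kHz, 11.6 kHz, 15.4 kHz, 15.6 kHz}.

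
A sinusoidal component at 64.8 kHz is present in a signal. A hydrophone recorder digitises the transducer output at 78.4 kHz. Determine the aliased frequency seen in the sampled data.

64.8 kHz > fs/2 = 39.2 kHz, folds to fs − 64.8 kHz = 13.6 kHz.

13.6 kHz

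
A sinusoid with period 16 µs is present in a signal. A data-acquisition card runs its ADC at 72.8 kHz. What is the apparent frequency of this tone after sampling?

10.3 kHz

T = 16 µs → f = 1/T = 62.5 kHz.
62.5 kHz > fs/2 = 36.4 kHz, folds to fs − 62.5 kHz = 10.3 kHz.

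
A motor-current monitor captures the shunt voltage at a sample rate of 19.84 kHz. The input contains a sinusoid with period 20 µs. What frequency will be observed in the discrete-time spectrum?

9.52 kHz

T = 20 µs → f = 1/T = 50 kHz.
50 kHz mod fs = 10.32 kHz.
10.32 kHz > fs/2 = 9.92 kHz, folds to fs − 10.32 kHz = 9.52 kHz.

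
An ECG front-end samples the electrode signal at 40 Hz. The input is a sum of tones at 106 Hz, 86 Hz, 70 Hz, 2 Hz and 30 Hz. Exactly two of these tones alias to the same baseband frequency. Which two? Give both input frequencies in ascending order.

fs/2 = 20 Hz.
106 Hz mod fs = 26 Hz.
26 Hz > fs/2 = 20 Hz, folds to fs − 26 Hz = 14 Hz.
86 Hz mod fs = 6 Hz.
6 Hz ≤ fs/2 = 20 Hz, appears at 6 Hz.
70 Hz mod fs = 30 Hz.
30 Hz > fs/2 = 20 Hz, folds to fs − 30 Hz = 10 Hz.
2 Hz ≤ fs/2 = 20 Hz, passes unchanged.
30 Hz > fs/2 = 20 Hz, folds to fs − 30 Hz = 10 Hz.
30 Hz and 70 Hz both map to 10 Hz.

30 Hz, 70 Hz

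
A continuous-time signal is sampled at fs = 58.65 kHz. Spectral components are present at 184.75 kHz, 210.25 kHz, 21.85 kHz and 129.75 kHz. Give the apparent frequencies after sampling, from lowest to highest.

8.8 kHz, 12.45 kHz, 21.85 kHz, 24.35 kHz

fs/2 = 29.325 kHz.
184.75 kHz mod fs = 8.8 kHz.
8.8 kHz ≤ fs/2 = 29.325 kHz, appears at 8.8 kHz.
210.25 kHz mod fs = 34.3 kHz.
34.3 kHz > fs/2 = 29.325 kHz, folds to fs − 34.3 kHz = 24.35 kHz.
21.85 kHz ≤ fs/2 = 29.325 kHz, passes unchanged.
129.75 kHz mod fs = 12.45 kHz.
12.45 kHz ≤ fs/2 = 29.325 kHz, appears at 12.45 kHz.
Distinct values: {8.8 kHz, 12.45 kHz, 21.85 kHz, 24.35 kHz}.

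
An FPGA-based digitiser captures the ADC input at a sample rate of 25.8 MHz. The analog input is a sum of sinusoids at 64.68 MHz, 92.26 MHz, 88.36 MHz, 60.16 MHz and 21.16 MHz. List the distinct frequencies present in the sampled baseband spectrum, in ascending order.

4.64 MHz, 8.56 MHz, 10.94 MHz, 10.96 MHz, 12.72 MHz

fs/2 = 12.9 MHz.
64.68 MHz mod fs = 13.08 MHz.
13.08 MHz > fs/2 = 12.9 MHz, folds to fs − 13.08 MHz = 12.72 MHz.
92.26 MHz mod fs = 14.86 MHz.
14.86 MHz > fs/2 = 12.9 MHz, folds to fs − 14.86 MHz = 10.94 MHz.
88.36 MHz mod fs = 10.96 MHz.
10.96 MHz ≤ fs/2 = 12.9 MHz, appears at 10.96 MHz.
60.16 MHz mod fs = 8.56 MHz.
8.56 MHz ≤ fs/2 = 12.9 MHz, appears at 8.56 MHz.
21.16 MHz > fs/2 = 12.9 MHz, folds to fs − 21.16 MHz = 4.64 MHz.
Distinct values: {4.64 MHz, 8.56 MHz, 10.94 MHz, 10.96 MHz, 12.72 MHz}.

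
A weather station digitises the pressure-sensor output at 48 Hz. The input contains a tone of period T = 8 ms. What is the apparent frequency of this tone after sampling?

T = 8 ms → f = 1/T = 125 Hz.
125 Hz mod fs = 29 Hz.
29 Hz > fs/2 = 24 Hz, folds to fs − 29 Hz = 19 Hz.

19 Hz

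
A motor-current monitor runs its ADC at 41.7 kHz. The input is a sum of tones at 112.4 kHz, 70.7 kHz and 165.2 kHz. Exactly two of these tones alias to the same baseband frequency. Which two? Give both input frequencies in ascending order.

fs/2 = 20.85 kHz.
112.4 kHz mod fs = 29 kHz.
29 kHz > fs/2 = 20.85 kHz, folds to fs − 29 kHz = 12.7 kHz.
70.7 kHz mod fs = 29 kHz.
29 kHz > fs/2 = 20.85 kHz, folds to fs − 29 kHz = 12.7 kHz.
165.2 kHz mod fs = 40.1 kHz.
40.1 kHz > fs/2 = 20.85 kHz, folds to fs − 40.1 kHz = 1.6 kHz.
70.7 kHz and 112.4 kHz both map to 12.7 kHz.

70.7 kHz, 112.4 kHz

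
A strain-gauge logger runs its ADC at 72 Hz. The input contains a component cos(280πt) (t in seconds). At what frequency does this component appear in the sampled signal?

4 Hz

ω = 280π rad/s → f = ω/(2π) = 140 Hz.
140 Hz mod fs = 68 Hz.
68 Hz > fs/2 = 36 Hz, folds to fs − 68 Hz = 4 Hz.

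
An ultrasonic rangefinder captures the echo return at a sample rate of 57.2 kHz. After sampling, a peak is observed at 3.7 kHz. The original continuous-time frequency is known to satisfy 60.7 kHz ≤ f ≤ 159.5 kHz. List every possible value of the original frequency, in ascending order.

Frequencies that alias to 3.7 kHz are k·fs ± 3.7 kHz for integer k ≥ 0.
k=0: 3.7 kHz.
k=1: 53.5 kHz, 60.9 kHz.
k=2: 110.7 kHz, 118.1 kHz.
k=3: 167.9 kHz, 175.3 kHz.
Within [60.7 kHz, 159.5 kHz]: 60.9 kHz, 110.7 kHz, 118.1 kHz.

60.9 kHz, 110.7 kHz, 118.1 kHz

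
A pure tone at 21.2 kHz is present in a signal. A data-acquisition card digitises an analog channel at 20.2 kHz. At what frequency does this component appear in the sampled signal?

21.2 kHz mod fs = 1 kHz.
1 kHz ≤ fs/2 = 10.1 kHz, appears at 1 kHz.

1 kHz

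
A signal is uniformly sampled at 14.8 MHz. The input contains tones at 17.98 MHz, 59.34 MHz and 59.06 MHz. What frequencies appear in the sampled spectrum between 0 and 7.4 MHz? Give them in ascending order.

0.14 MHz, 3.18 MHz

fs/2 = 7.4 MHz.
17.98 MHz mod fs = 3.18 MHz.
3.18 MHz ≤ fs/2 = 7.4 MHz, appears at 3.18 MHz.
59.34 MHz mod fs = 0.14 MHz.
0.14 MHz ≤ fs/2 = 7.4 MHz, appears at 0.14 MHz.
59.06 MHz mod fs = 14.66 MHz.
14.66 MHz > fs/2 = 7.4 MHz, folds to fs − 14.66 MHz = 0.14 MHz.
Distinct values: {0.14 MHz, 3.18 MHz}.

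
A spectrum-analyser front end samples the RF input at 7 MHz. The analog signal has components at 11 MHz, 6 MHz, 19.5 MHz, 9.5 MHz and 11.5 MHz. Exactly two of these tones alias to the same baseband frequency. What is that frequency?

fs/2 = 3.5 MHz.
11 MHz mod fs = 4 MHz.
4 MHz > fs/2 = 3.5 MHz, folds to fs − 4 MHz = 3 MHz.
6 MHz > fs/2 = 3.5 MHz, folds to fs − 6 MHz = 1 MHz.
19.5 MHz mod fs = 5.5 MHz.
5.5 MHz > fs/2 = 3.5 MHz, folds to fs − 5.5 MHz = 1.5 MHz.
9.5 MHz mod fs = 2.5 MHz.
2.5 MHz ≤ fs/2 = 3.5 MHz, appears at 2.5 MHz.
11.5 MHz mod fs = 4.5 MHz.
4.5 MHz > fs/2 = 3.5 MHz, folds to fs − 4.5 MHz = 2.5 MHz.
9.5 MHz and 11.5 MHz both map to 2.5 MHz.

2.5 MHz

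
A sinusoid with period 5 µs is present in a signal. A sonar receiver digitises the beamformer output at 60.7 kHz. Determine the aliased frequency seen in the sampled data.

17.9 kHz

T = 5 µs → f = 1/T = 200 kHz.
200 kHz mod fs = 17.9 kHz.
17.9 kHz ≤ fs/2 = 30.35 kHz, appears at 17.9 kHz.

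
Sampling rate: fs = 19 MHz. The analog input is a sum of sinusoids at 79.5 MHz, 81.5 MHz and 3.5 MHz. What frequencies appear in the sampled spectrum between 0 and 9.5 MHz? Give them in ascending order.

fs/2 = 9.5 MHz.
79.5 MHz mod fs = 3.5 MHz.
3.5 MHz ≤ fs/2 = 9.5 MHz, appears at 3.5 MHz.
81.5 MHz mod fs = 5.5 MHz.
5.5 MHz ≤ fs/2 = 9.5 MHz, appears at 5.5 MHz.
3.5 MHz ≤ fs/2 = 9.5 MHz, passes unchanged.
Distinct values: {3.5 MHz, 5.5 MHz}.

3.5 MHz, 5.5 MHz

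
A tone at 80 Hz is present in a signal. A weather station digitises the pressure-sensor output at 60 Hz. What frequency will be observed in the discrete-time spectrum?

80 Hz mod fs = 20 Hz.
20 Hz ≤ fs/2 = 30 Hz, appears at 20 Hz.

20 Hz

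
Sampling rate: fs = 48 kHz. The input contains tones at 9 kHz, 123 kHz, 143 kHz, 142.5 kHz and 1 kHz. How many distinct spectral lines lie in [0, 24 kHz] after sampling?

fs/2 = 24 kHz.
9 kHz ≤ fs/2 = 24 kHz, passes unchanged.
123 kHz mod fs = 27 kHz.
27 kHz > fs/2 = 24 kHz, folds to fs − 27 kHz = 21 kHz.
143 kHz mod fs = 47 kHz.
47 kHz > fs/2 = 24 kHz, folds to fs − 47 kHz = 1 kHz.
142.5 kHz mod fs = 46.5 kHz.
46.5 kHz > fs/2 = 24 kHz, folds to fs − 46.5 kHz = 1.5 kHz.
1 kHz ≤ fs/2 = 24 kHz, passes unchanged.
Distinct values: {1 kHz, 1.5 kHz, 9 kHz, 21 kHz} → 4.

4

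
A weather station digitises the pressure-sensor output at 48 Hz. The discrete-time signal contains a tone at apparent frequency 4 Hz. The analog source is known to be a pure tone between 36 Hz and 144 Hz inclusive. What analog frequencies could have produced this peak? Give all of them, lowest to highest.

Frequencies that alias to 4 Hz are k·fs ± 4 Hz for integer k ≥ 0.
k=0: 4 Hz.
k=1: 44 Hz, 52 Hz.
k=2: 92 Hz, 100 Hz.
k=3: 140 Hz, 148 Hz.
k=4: 188 Hz, 196 Hz.
Within [36 Hz, 144 Hz]: 44 Hz, 52 Hz, 92 Hz, 100 Hz, 140 Hz.

44 Hz, 52 Hz, 92 Hz, 100 Hz, 140 Hz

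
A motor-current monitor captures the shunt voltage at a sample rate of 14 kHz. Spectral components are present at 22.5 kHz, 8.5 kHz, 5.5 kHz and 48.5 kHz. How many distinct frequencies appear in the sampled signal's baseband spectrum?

2

fs/2 = 7 kHz.
22.5 kHz mod fs = 8.5 kHz.
8.5 kHz > fs/2 = 7 kHz, folds to fs − 8.5 kHz = 5.5 kHz.
8.5 kHz > fs/2 = 7 kHz, folds to fs − 8.5 kHz = 5.5 kHz.
5.5 kHz ≤ fs/2 = 7 kHz, passes unchanged.
48.5 kHz mod fs = 6.5 kHz.
6.5 kHz ≤ fs/2 = 7 kHz, appears at 6.5 kHz.
Distinct values: {5.5 kHz, 6.5 kHz} → 2.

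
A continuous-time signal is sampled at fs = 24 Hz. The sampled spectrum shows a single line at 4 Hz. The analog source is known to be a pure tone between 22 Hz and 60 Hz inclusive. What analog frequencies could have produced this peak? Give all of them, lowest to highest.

28 Hz, 44 Hz, 52 Hz

Frequencies that alias to 4 Hz are k·fs ± 4 Hz for integer k ≥ 0.
k=0: 4 Hz.
k=1: 20 Hz, 28 Hz.
k=2: 44 Hz, 52 Hz.
k=3: 68 Hz, 76 Hz.
Within [22 Hz, 60 Hz]: 28 Hz, 44 Hz, 52 Hz.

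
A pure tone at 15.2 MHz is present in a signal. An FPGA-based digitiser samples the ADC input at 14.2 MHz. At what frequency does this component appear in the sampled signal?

1 MHz

15.2 MHz mod fs = 1 MHz.
1 MHz ≤ fs/2 = 7.1 MHz, appears at 1 MHz.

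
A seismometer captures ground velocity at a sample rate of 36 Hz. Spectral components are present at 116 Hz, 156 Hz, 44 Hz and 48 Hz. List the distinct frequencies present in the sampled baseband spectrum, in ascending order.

fs/2 = 18 Hz.
116 Hz mod fs = 8 Hz.
8 Hz ≤ fs/2 = 18 Hz, appears at 8 Hz.
156 Hz mod fs = 12 Hz.
12 Hz ≤ fs/2 = 18 Hz, appears at 12 Hz.
44 Hz mod fs = 8 Hz.
8 Hz ≤ fs/2 = 18 Hz, appears at 8 Hz.
48 Hz mod fs = 12 Hz.
12 Hz ≤ fs/2 = 18 Hz, appears at 12 Hz.
Distinct values: {8 Hz, 12 Hz}.

8 Hz, 12 Hz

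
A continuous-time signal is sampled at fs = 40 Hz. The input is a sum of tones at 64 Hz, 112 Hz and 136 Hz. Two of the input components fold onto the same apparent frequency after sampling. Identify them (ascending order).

fs/2 = 20 Hz.
64 Hz mod fs = 24 Hz.
24 Hz > fs/2 = 20 Hz, folds to fs − 24 Hz = 16 Hz.
112 Hz mod fs = 32 Hz.
32 Hz > fs/2 = 20 Hz, folds to fs − 32 Hz = 8 Hz.
136 Hz mod fs = 16 Hz.
16 Hz ≤ fs/2 = 20 Hz, appears at 16 Hz.
64 Hz and 136 Hz both map to 16 Hz.

64 Hz, 136 Hz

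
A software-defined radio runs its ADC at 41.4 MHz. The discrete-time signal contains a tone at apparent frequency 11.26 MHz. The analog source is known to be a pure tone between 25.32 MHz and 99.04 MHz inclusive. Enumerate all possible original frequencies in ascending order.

30.14 MHz, 52.66 MHz, 71.54 MHz, 94.06 MHz

Frequencies that alias to 11.26 MHz are k·fs ± 11.26 MHz for integer k ≥ 0.
k=0: 11.26 MHz.
k=1: 30.14 MHz, 52.66 MHz.
k=2: 71.54 MHz, 94.06 MHz.
k=3: 112.94 MHz, 135.46 MHz.
Within [25.32 MHz, 99.04 MHz]: 30.14 MHz, 52.66 MHz, 71.54 MHz, 94.06 MHz.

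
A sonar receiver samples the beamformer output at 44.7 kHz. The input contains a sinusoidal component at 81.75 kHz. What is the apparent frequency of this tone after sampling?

81.75 kHz mod fs = 37.05 kHz.
37.05 kHz > fs/2 = 22.35 kHz, folds to fs − 37.05 kHz = 7.65 kHz.

7.65 kHz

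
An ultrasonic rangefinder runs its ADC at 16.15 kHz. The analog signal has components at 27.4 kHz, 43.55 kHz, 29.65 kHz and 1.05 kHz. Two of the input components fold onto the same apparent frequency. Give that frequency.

fs/2 = 8.075 kHz.
27.4 kHz mod fs = 11.25 kHz.
11.25 kHz > fs/2 = 8.075 kHz, folds to fs − 11.25 kHz = 4.9 kHz.
43.55 kHz mod fs = 11.25 kHz.
11.25 kHz > fs/2 = 8.075 kHz, folds to fs − 11.25 kHz = 4.9 kHz.
29.65 kHz mod fs = 13.5 kHz.
13.5 kHz > fs/2 = 8.075 kHz, folds to fs − 13.5 kHz = 2.65 kHz.
1.05 kHz ≤ fs/2 = 8.075 kHz, passes unchanged.
27.4 kHz and 43.55 kHz both map to 4.9 kHz.

4.9 kHz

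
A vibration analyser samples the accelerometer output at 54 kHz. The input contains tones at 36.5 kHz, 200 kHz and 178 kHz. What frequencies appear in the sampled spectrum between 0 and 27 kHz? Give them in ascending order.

fs/2 = 27 kHz.
36.5 kHz > fs/2 = 27 kHz, folds to fs − 36.5 kHz = 17.5 kHz.
200 kHz mod fs = 38 kHz.
38 kHz > fs/2 = 27 kHz, folds to fs − 38 kHz = 16 kHz.
178 kHz mod fs = 16 kHz.
16 kHz ≤ fs/2 = 27 kHz, appears at 16 kHz.
Distinct values: {16 kHz, 17.5 kHz}.

16 kHz, 17.5 kHz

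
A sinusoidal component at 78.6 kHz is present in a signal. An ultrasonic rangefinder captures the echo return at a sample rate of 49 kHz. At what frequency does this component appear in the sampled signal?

78.6 kHz mod fs = 29.6 kHz.
29.6 kHz > fs/2 = 24.5 kHz, folds to fs − 29.6 kHz = 19.4 kHz.

19.4 kHz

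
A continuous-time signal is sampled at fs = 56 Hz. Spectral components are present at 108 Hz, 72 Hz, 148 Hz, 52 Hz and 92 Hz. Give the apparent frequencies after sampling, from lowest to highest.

fs/2 = 28 Hz.
108 Hz mod fs = 52 Hz.
52 Hz > fs/2 = 28 Hz, folds to fs − 52 Hz = 4 Hz.
72 Hz mod fs = 16 Hz.
16 Hz ≤ fs/2 = 28 Hz, appears at 16 Hz.
148 Hz mod fs = 36 Hz.
36 Hz > fs/2 = 28 Hz, folds to fs − 36 Hz = 20 Hz.
52 Hz > fs/2 = 28 Hz, folds to fs − 52 Hz = 4 Hz.
92 Hz mod fs = 36 Hz.
36 Hz > fs/2 = 28 Hz, folds to fs − 36 Hz = 20 Hz.
Distinct values: {4 Hz, 16 Hz, 20 Hz}.

4 Hz, 16 Hz, 20 Hz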